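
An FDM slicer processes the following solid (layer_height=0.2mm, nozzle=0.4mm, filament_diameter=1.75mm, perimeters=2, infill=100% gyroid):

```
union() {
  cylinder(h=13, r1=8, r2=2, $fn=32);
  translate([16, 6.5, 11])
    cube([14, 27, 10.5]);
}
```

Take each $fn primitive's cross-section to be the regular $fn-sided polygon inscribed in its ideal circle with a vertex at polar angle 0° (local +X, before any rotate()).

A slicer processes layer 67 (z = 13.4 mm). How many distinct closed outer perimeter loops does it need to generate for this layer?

1

At z = 13.4 mm: the cone does not reach this height (z outside [0, 13]); the cube at (16, 6.5) is present — its section is the full 14×27 rectangle; Taking the union: only the 14×27 cube at (16, 6.5) is present, so the union is just that shape — 1 connected region. The result has 1 disconnected region.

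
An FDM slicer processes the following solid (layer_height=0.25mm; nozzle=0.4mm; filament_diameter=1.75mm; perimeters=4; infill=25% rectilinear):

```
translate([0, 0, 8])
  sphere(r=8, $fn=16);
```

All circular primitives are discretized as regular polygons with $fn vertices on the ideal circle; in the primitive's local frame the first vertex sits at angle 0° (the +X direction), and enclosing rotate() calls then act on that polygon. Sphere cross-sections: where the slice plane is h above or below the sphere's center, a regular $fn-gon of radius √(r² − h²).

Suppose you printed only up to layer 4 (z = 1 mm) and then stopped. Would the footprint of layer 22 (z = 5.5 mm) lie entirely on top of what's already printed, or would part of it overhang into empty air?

Compare the two slices. At z = 1: the r=8 sphere contributes a regular 16-gon of circumradius √(8²−7²) = 3.873 (area = (16/2)·3.873²·sin(360°/16) = 45.92 mm²). At z = 5.5: the sphere: section is a regular 16-gon, circumradius = √(r²−h²) = √(8²−2.5²) = 7.599 (area = (16/2)·7.599²·sin(360°/16) = 176.80 mm²). Checking containment: at z = 5.5 the cross-section extends beyond the z = 1 cross-section by about 130.88 mm².

part overhangs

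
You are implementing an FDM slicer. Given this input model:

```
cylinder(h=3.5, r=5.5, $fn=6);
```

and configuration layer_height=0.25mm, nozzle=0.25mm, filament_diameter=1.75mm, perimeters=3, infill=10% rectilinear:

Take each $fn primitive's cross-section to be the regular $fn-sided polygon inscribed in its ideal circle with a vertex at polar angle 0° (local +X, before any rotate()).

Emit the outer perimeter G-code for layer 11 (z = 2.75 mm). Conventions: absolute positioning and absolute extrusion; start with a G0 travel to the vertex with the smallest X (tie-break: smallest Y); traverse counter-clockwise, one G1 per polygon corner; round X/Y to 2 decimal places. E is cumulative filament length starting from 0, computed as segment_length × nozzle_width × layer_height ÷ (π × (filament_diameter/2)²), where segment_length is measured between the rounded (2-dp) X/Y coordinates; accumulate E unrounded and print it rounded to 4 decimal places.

G0 X-5.50 Y0.00 Z2.75
G1 X-2.75 Y-4.76 E0.1428
G1 X2.75 Y-4.76 E0.2858
G1 X5.50 Y0.00 E0.4286
G1 X2.75 Y4.76 E0.5714
G1 X-2.75 Y4.76 E0.7144
G1 X-5.50 Y0.00 E0.8572

At z = 2.75 mm: the r=5.5 cylinder gives a regular 6-gon of circumradius 5.5 (constant along its height). The outline is a single polygon with 6 vertices. Extrusion per mm of travel: 0.25 × 0.25 / (π × 0.875²) = 0.025984. Accumulating E over each segment gives final E = 0.8572.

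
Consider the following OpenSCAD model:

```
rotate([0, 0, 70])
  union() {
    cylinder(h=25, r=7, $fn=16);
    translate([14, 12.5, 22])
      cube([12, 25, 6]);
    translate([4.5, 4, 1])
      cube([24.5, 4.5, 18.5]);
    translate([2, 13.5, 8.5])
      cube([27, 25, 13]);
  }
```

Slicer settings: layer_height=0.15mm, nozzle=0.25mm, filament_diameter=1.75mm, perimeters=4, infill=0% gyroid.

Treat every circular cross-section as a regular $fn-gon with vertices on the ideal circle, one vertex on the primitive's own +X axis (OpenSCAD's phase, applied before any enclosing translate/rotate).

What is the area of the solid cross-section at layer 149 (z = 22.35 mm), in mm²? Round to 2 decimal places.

At z = 22.35 mm: the r=7 cylinder gives a regular 16-gon of circumradius 7 (constant along its height) (area = (16/2)·7.000²·sin(360°/16) = 150.01 mm²); the cube at (14, 12.5) is present — its section is the full 12×25 rectangle (area 300.00 mm²); the cube at (4.5, 4) is not intersected at this z (z outside [1, 19.5]); the cube at (2, 13.5) does not reach this height (z outside [8.5, 21.5]); Combining (union): the 2 present regions are separate (no shared area or edge), so areas and boundary lengths simply add and each stays a separate island — area = 450.01 mm²; (rotated 70° about Z; rotation is an isometry so areas/perimeters/island counts are preserved). Overall, the cross-section has 2 separate islands. Net area = 450.01 mm².

450.01 mm²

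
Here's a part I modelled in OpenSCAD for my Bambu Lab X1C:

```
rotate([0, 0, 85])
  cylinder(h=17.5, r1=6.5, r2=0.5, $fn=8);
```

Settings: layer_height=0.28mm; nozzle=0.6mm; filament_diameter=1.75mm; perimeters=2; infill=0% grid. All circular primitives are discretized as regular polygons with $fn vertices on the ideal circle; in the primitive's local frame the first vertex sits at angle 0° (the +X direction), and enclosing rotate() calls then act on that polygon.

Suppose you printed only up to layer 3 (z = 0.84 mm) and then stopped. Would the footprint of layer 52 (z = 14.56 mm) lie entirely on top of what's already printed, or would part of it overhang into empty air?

entirely on top

Compare the two slices. At z = 0.84: the cone: at t=0.048 of its height the radius interpolates to r₁+(r₂−r₁)t = 6.212, giving a regular 8-gon of that circumradius (area = (8/2)·6.212²·sin(360°/8) = 109.15 mm²); (whole slice rotated 85° about Z — lengths, areas and connectivity unchanged). At z = 14.56: the cone (r1=6.5→r2=0.5) has section circumradius 1.508 here — a regular 8-gon (area = (8/2)·1.508²·sin(360°/8) = 6.43 mm²); (whole slice rotated 85° about Z — lengths, areas and connectivity unchanged). Checking containment: the cross-section at z = 14.56 is a subset of the cross-section at z = 0.84.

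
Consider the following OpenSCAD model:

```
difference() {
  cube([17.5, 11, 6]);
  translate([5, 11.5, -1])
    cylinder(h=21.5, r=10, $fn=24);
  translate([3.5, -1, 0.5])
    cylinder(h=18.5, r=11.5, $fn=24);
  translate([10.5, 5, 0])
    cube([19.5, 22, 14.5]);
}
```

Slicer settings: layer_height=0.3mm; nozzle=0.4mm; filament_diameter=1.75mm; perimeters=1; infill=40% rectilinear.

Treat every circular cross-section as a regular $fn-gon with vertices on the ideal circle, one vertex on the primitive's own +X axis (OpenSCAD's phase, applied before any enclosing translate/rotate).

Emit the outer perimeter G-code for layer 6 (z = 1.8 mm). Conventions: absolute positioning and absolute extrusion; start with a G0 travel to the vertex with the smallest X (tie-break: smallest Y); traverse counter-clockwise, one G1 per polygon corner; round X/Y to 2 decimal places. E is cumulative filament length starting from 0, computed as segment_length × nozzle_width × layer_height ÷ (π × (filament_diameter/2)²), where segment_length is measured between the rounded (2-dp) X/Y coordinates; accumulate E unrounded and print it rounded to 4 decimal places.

At z = 1.8 mm: the 17.5×11 cube contributes its full rectangle; the cylinder at (5, 11.5): section is a regular 24-gon, circumradius r=10; the cylinder at (3.5, -1): section is a regular 24-gon, circumradius r=11.5; the 19.5×22 cube at (10.5, 5) contributes its full rectangle; Taking the first minus the rest: starting from the 17.5×11 cube, the r=10 cylinder at (5, 11.5) partially overlaps it — only the 117.69 mm² overlap (of its 310.58 mm²) is removed, clipping the outline; the r=11.5 cylinder at (3.5, -1) partially overlaps it — only the 38.56 mm² overlap (of its 410.75 mm²) is removed, clipping the outline; the 19.5×22 cube at (10.5, 5) partially overlaps it — only the 20.14 mm² overlap (of its 429.00 mm²) is removed, clipping the outline — 1 connected region. The outline is a single polygon with 6 vertices. Extrusion per mm of travel: 0.4 × 0.3 / (π × 0.875²) = 0.049890. Accumulating E over each segment gives final E = 0.8566.

G0 X13.27 Y5.00 Z1.80
G1 X13.46 Y4.75 E0.0157
G1 X14.61 Y1.98 E0.1653
G1 X14.87 Y0.00 E0.2649
G1 X17.50 Y0.00 E0.3961
G1 X17.50 Y5.00 E0.6456
G1 X13.27 Y5.00 E0.8566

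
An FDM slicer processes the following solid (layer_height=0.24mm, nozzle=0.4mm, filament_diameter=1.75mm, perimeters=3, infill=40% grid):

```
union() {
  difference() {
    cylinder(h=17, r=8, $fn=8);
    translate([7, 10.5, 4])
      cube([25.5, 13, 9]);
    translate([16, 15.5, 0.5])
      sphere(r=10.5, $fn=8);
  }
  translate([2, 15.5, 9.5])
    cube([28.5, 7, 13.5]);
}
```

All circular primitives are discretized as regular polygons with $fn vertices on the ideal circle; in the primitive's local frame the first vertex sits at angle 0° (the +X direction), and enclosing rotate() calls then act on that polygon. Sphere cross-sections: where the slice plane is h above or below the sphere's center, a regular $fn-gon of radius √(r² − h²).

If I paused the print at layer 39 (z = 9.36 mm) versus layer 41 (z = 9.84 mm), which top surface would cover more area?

Layer 39 (z = 9.36): the r=8 cylinder gives a regular 8-gon of circumradius 8 (constant along its height) (area = (8/2)·8.000²·sin(360°/8) = 181.02 mm²); the cube at (7, 10.5) (footprint 25.5×13) is included at this height (area 331.50 mm²); the sphere at (16, 15.5): section is a regular 8-gon, circumradius = √(r²−h²) = √(10.5²−8.86²) = 5.635 (area = (8/2)·5.635²·sin(360°/8) = 89.80 mm²); Taking the first minus the rest: starting from the r=8 cylinder (181.02 mm²), the 25.5×13 cube at (7, 10.5) misses the remaining region (no effect); the r=10.5 sphere at (16, 15.5) misses the remaining region (no effect) — area = 181.02 mm²; the cube at (2, 15.5) is absent (z outside [9.5, 23]); Combining (union): only the result so far is present, so the union is just that shape — area = 181.02 mm². So its area = 181.02 mm². Layer 41 (z = 9.84): the r=8 cylinder gives a regular 8-gon of circumradius 8 (constant along its height) (area = (8/2)·8.000²·sin(360°/8) = 181.02 mm²); the cube at (7, 10.5) is present — its section is the full 25.5×13 rectangle (area 331.50 mm²); the sphere at (16, 15.5): section is a regular 8-gon, circumradius = √(r²−h²) = √(10.5²−9.34²) = 4.797 (area = (8/2)·4.797²·sin(360°/8) = 65.09 mm²); Taking the first minus the rest: starting from the r=8 cylinder (181.02 mm²), the 25.5×13 cube at (7, 10.5) misses the remaining region (no effect); the r=10.5 sphere at (16, 15.5) misses the remaining region (no effect) — area = 181.02 mm²; the 28.5×7 cube at (2, 15.5) contributes its full rectangle (area 199.50 mm²); Taking the union: the 2 present regions are separate (no shared area or edge), so areas and boundary lengths simply add and each stays a separate island — area = 380.52 mm². So its area = 380.52 mm². Layer 41 is larger (380.52 vs 181.02 mm²).

layer 41 (z = 9.84 mm)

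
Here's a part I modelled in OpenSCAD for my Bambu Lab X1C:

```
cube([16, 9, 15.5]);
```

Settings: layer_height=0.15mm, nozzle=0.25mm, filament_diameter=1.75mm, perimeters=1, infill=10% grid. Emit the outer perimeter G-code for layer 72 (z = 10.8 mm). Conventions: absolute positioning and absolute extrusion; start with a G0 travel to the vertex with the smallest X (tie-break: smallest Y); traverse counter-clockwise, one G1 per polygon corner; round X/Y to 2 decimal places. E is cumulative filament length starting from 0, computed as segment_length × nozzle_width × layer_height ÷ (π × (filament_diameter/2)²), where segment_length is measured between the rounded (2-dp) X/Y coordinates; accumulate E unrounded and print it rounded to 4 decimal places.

G0 X0.00 Y0.00 Z10.80
G1 X16.00 Y0.00 E0.2495
G1 X16.00 Y9.00 E0.3898
G1 X0.00 Y9.00 E0.6392
G1 X0.00 Y0.00 E0.7795

At z = 10.8 mm: the cube (footprint 16×9) is included at this height. The outline is a single polygon with 4 vertices. Extrusion per mm of travel: 0.25 × 0.15 / (π × 0.875²) = 0.015591. Accumulating E over each segment gives final E = 0.7795.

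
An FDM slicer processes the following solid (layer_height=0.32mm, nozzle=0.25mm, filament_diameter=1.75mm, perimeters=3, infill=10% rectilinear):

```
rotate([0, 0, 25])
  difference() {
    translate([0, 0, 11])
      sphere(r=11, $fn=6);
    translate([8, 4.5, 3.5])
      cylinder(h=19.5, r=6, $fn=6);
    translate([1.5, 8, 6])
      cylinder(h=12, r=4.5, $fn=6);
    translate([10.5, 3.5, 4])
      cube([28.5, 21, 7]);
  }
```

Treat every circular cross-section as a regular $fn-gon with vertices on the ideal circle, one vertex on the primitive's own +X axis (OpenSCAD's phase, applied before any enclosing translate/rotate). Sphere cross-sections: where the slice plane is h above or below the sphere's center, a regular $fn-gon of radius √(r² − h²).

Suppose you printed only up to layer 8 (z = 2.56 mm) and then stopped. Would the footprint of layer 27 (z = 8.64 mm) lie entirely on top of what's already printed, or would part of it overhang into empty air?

part overhangs

Compare the two slices. At z = 2.56: the r=11 sphere contributes a regular 6-gon of circumradius √(11²−8.44²) = 7.055 (area = (6/2)·7.055²·sin(360°/6) = 129.30 mm²); the cylinder at (8, 4.5) is absent (z outside [3.5, 23]); the cylinder at (1.5, 8) is not intersected at this z (z outside [6, 18]); the cube at (10.5, 3.5) is absent (z outside [4, 11]); Subtracting the remaining from the first: none of the subtracted shapes is present at this height, so the r=11 sphere is unchanged — area = 129.30 mm²; (rotated 25° about Z; rotation is an isometry so areas/perimeters/island counts are preserved). At z = 8.64: the sphere: section is a regular 6-gon, circumradius = √(r²−h²) = √(11²−2.36²) = 10.744 (area = (6/2)·10.744²·sin(360°/6) = 299.90 mm²); the r=6 cylinder at (8, 4.5) contributes a regular 6-gon of circumradius 6 (area = (6/2)·6.000²·sin(360°/6) = 93.53 mm²); the cylinder at (1.5, 8): section is a regular 6-gon, circumradius r=4.5 (area = (6/2)·4.500²·sin(360°/6) = 52.61 mm²); the cube at (10.5, 3.5) is present — its section is the full 28.5×21 rectangle (area 598.50 mm²); Taking the first minus the rest: starting from the r=11 sphere (299.90 mm²), the r=6 cylinder at (8, 4.5) partially overlaps it — only the 47.85 mm² overlap (of its 93.53 mm²) is removed, clipping the outline; the r=4.5 cylinder at (1.5, 8) partially overlaps it — only the 27.84 mm² overlap (of its 52.61 mm²) is removed, clipping the outline; the 28.5×21 cube at (10.5, 3.5) misses the remaining region (no effect) — area = 224.20 mm²; (rotated 25° about Z; rotation is an isometry so areas/perimeters/island counts are preserved). Checking containment: at z = 8.64 the cross-section extends beyond the z = 2.56 cross-section by about 117.32 mm².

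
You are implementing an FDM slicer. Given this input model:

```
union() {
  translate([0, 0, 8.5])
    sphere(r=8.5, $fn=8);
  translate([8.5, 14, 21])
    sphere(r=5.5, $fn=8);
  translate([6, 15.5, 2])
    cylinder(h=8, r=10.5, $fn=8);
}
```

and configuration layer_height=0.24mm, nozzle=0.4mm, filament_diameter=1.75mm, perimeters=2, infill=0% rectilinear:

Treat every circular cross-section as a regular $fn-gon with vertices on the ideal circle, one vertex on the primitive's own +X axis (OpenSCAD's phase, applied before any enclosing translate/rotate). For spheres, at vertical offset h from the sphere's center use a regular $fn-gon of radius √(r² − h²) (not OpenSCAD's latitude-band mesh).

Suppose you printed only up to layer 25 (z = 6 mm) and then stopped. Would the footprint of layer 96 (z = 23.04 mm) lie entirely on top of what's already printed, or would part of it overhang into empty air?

entirely on top

Compare the two slices. At z = 6: the r=8.5 sphere contributes a regular 8-gon of circumradius √(8.5²−2.5²) = 8.124 (area = (8/2)·8.124²·sin(360°/8) = 186.68 mm²); the sphere at (8.5, 14) does not reach this height (|z−center|=15.000 > r=5.5); the cylinder at (6, 15.5): section is a regular 8-gon, circumradius r=10.5 (area = (8/2)·10.500²·sin(360°/8) = 311.83 mm²); Combining (union): the regions partially overlap — summed areas 498.51 mm² minus the doubly-counted overlap 4.02 mm² gives 494.49 mm² — area = 494.49 mm². At z = 23.04: the sphere is not intersected at this z (|z−center|=14.540 > r=8.5); the r=5.5 sphere at (8.5, 14) slices to a regular 8-gon of circumradius 5.108 (√(r²−h²) with h=2.04 from center) (area = (8/2)·5.108²·sin(360°/8) = 73.79 mm²); the cylinder at (6, 15.5) is absent (z outside [2, 10]); Merging all regions: only the r=5.5 sphere at (8.5, 14) is present, so the union is just that shape — area = 73.79 mm². Checking containment: the cross-section at z = 23.04 is a subset of the cross-section at z = 6.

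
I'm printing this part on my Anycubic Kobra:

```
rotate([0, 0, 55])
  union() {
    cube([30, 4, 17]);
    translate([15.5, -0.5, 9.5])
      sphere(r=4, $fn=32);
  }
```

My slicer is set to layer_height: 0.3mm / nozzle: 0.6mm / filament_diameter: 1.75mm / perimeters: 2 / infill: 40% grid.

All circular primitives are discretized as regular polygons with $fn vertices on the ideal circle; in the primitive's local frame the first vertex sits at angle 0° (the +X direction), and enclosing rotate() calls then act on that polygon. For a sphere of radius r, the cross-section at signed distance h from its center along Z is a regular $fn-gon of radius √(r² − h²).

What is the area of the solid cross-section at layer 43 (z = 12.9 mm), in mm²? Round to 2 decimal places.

At z = 12.9 mm: the cube (footprint 30×4) is included at this height (area 120.00 mm²); the r=4 sphere at (15.5, -0.5) slices to a regular 32-gon of circumradius 2.107 (√(r²−h²) with h=3.4 from center) (area = (32/2)·2.107²·sin(360°/32) = 13.86 mm²); Taking the union: the regions partially overlap — summed areas 133.86 mm² minus the doubly-counted overlap 4.85 mm² gives 129.01 mm² — area = 129.01 mm²; (whole slice rotated 55° about Z — lengths, areas and connectivity unchanged). Overall, the cross-section is a single solid region. Net area = 129.01 mm².

129.01 mm²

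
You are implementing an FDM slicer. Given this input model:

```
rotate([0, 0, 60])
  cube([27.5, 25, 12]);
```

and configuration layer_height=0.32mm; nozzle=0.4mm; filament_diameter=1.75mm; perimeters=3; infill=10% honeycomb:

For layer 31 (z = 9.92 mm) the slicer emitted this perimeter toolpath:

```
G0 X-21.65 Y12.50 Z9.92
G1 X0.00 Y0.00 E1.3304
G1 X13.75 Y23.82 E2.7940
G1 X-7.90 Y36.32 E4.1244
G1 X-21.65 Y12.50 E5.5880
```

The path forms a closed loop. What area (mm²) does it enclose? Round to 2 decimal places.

687.58 mm²

Apply the shoelace formula to the sequence of (X, Y) vertices; enclosed area = 687.58 mm².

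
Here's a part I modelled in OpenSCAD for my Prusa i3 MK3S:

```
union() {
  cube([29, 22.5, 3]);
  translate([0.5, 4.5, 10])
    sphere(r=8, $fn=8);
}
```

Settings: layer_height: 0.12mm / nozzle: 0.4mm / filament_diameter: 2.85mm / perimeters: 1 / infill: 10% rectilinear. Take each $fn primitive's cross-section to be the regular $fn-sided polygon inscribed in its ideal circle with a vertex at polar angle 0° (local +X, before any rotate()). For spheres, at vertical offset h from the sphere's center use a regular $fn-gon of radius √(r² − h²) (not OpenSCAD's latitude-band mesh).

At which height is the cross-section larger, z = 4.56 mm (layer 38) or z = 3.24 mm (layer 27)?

Layer 38 (z = 4.56): the cube does not reach this height (z outside [0, 3]); the r=8 sphere at (0.5, 4.5) contributes a regular 8-gon of circumradius √(8²−5.44²) = 5.866 (area = (8/2)·5.866²·sin(360°/8) = 97.32 mm²); Merging all regions: only the r=8 sphere at (0.5, 4.5) is present, so the union is just that shape — area = 97.32 mm². So its area = 97.32 mm². Layer 27 (z = 3.24): the cube does not reach this height (z outside [0, 3]); the r=8 sphere at (0.5, 4.5) contributes a regular 8-gon of circumradius √(8²−6.76²) = 4.278 (area = (8/2)·4.278²·sin(360°/8) = 51.77 mm²); Merging all regions: only the r=8 sphere at (0.5, 4.5) is present, so the union is just that shape — area = 51.77 mm². So its area = 51.77 mm². Layer 38 is larger (97.32 vs 51.77 mm²).

layer 38 (z = 4.56 mm)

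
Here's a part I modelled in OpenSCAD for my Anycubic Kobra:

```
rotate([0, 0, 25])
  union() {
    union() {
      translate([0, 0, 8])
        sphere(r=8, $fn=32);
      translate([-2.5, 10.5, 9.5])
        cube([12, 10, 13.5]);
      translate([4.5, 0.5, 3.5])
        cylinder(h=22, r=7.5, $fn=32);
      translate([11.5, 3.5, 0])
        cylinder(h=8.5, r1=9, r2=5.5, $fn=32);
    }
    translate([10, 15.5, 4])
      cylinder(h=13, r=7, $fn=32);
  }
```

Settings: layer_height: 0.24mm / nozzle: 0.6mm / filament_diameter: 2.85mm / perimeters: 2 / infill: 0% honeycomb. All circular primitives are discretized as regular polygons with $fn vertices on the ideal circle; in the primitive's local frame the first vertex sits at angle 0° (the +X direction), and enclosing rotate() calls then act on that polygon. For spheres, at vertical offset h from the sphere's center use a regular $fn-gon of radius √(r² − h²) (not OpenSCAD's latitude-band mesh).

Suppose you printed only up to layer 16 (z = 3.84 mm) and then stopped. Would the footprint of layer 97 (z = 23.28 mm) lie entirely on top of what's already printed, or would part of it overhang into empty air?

entirely on top

Compare the two slices. At z = 3.84: the sphere: section is a regular 32-gon, circumradius = √(r²−h²) = √(8²−4.16²) = 6.833 (area = (32/2)·6.833²·sin(360°/32) = 145.75 mm²); the cube at (-2.5, 10.5) is absent (z outside [9.5, 23]); the r=7.5 cylinder at (4.5, 0.5) contributes a regular 32-gon of circumradius 7.5 (area = (32/2)·7.500²·sin(360°/32) = 175.58 mm²); the cone at (11.5, 3.5): at t=0.452 of its height the radius interpolates to r₁+(r₂−r₁)t = 7.419, giving a regular 32-gon of that circumradius (area = (32/2)·7.419²·sin(360°/32) = 171.80 mm²); Merging all regions: the regions partially overlap — summed areas 493.14 mm² minus the doubly-counted overlap 161.96 mm² gives 331.18 mm² — area = 331.18 mm²; the cylinder at (10, 15.5) does not reach this height (z outside [4, 17]); Combining (union): only that combined region is present, so the union is just that shape — area = 331.18 mm²; (whole slice rotated 25° about Z — lengths, areas and connectivity unchanged). At z = 23.28: the sphere is not intersected at this z (|z−center|=15.280 > r=8); the cube at (-2.5, 10.5) is absent (z outside [9.5, 23]); the cylinder at (4.5, 0.5): section is a regular 32-gon, circumradius r=7.5 (area = (32/2)·7.500²·sin(360°/32) = 175.58 mm²); the cone at (11.5, 3.5) is absent (z outside [0, 8.5]); Merging all regions: only the r=7.5 cylinder at (4.5, 0.5) is present, so the union is just that shape — area = 175.58 mm²; the cylinder at (10, 15.5) does not reach this height (z outside [4, 17]); Merging all regions: only that combined region is present, so the union is just that shape — area = 175.58 mm²; (rotated 25° about Z; rotation is an isometry so areas/perimeters/island counts are preserved). Checking containment: the cross-section at z = 23.28 is a subset of the cross-section at z = 3.84.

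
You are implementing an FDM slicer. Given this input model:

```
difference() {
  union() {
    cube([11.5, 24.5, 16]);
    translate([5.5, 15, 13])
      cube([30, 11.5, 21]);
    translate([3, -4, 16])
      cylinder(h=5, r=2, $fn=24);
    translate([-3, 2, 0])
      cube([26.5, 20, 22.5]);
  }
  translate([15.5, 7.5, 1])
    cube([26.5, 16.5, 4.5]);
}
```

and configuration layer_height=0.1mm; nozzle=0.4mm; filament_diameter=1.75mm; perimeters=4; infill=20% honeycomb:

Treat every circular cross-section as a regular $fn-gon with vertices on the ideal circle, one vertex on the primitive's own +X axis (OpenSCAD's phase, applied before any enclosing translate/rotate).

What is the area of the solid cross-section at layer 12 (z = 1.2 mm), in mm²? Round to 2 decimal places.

At z = 1.2 mm: the cube is present — its section is the full 11.5×24.5 rectangle (area 281.75 mm²); the cube at (5.5, 15) does not reach this height (z outside [13, 34]); the cylinder at (3, -4) is absent (z outside [16, 21]); the cube at (-3, 2) (footprint 26.5×20) is included at this height (area 530.00 mm²); Merging all regions: the regions partially overlap — summed areas 811.75 mm² minus the doubly-counted overlap 230.00 mm² gives 581.75 mm² — area = 581.75 mm²; the cube at (15.5, 7.5) (footprint 26.5×16.5) is included at this height (area 437.25 mm²); Subtracting the remaining from the first: starting from the result so far (581.75 mm²), the 26.5×16.5 cube at (15.5, 7.5) partially overlaps it — only the 116.00 mm² overlap (of its 437.25 mm²) is removed, clipping the outline — area = 465.75 mm². Overall, the cross-section is a single solid region. Net area = 465.75 mm².

465.75 mm²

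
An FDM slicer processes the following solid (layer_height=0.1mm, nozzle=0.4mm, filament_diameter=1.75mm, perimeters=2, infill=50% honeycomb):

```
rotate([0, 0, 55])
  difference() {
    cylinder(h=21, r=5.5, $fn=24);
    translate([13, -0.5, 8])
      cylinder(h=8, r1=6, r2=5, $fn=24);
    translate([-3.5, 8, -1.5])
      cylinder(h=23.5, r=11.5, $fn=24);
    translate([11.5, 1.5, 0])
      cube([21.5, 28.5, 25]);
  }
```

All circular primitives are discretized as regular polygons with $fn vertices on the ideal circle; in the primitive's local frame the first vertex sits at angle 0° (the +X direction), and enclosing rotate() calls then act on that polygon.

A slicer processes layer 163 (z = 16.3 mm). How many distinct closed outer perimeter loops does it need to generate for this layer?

At z = 16.3 mm: the cylinder: section is a regular 24-gon, circumradius r=5.5; the cone at (13, -0.5) does not reach this height (z outside [8, 16]); the r=11.5 cylinder at (-3.5, 8) gives a regular 24-gon of circumradius 11.5 (constant along its height); the cube at (11.5, 1.5) is present — its section is the full 21.5×28.5 rectangle; Subtracting the remaining from the first: starting from the r=5.5 cylinder, the r=11.5 cylinder at (-3.5, 8) partially overlaps it — only the 71.46 mm² overlap (of its 410.75 mm²) is removed, clipping the outline; the 21.5×28.5 cube at (11.5, 1.5) misses the remaining region (no effect) — 1 connected region; (rotated 55° about Z; rotation is an isometry so areas/perimeters/island counts are preserved). The result has 1 disconnected region.

1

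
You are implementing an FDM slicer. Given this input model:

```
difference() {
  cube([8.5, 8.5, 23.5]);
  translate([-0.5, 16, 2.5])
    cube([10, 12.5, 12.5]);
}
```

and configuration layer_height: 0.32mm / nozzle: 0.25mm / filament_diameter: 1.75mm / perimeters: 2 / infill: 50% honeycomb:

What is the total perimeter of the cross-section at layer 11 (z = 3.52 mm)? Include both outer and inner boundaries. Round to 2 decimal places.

34.00 mm

At z = 3.52 mm: the cube is present — its section is the full 8.5×8.5 rectangle (perimeter 34.00 mm); the cube at (-0.5, 16) (footprint 10×12.5) is included at this height (perimeter 45.00 mm); Taking the first minus the rest: starting from the 8.5×8.5 cube, the 10×12.5 cube at (-0.5, 16) misses the remaining region (no effect) — boundary = 34.00 mm. Overall, the cross-section is a single solid region. Total boundary length (outer) = 34.00 mm.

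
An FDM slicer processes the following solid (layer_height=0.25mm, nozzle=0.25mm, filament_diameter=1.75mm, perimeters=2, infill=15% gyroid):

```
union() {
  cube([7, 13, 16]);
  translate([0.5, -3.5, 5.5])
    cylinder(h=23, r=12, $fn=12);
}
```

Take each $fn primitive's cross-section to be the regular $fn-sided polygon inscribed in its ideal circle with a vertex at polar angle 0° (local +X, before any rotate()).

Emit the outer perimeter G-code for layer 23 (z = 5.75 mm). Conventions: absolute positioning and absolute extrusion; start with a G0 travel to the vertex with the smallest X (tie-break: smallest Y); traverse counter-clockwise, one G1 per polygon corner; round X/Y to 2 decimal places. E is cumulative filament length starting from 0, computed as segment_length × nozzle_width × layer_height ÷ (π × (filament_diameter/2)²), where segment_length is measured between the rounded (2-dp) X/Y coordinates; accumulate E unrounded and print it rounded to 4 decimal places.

G0 X-11.50 Y-3.50 Z5.75
G1 X-9.89 Y-9.50 E0.1614
G1 X-5.50 Y-13.89 E0.3227
G1 X0.50 Y-15.50 E0.4842
G1 X6.50 Y-13.89 E0.6456
G1 X10.89 Y-9.50 E0.8069
G1 X12.50 Y-3.50 E0.9683
G1 X10.89 Y2.50 E1.1298
G1 X7.00 Y6.39 E1.2727
G1 X7.00 Y13.00 E1.4445
G1 X0.00 Y13.00 E1.6264
G1 X0.00 Y8.37 E1.7467
G1 X-5.50 Y6.89 E1.8947
G1 X-9.89 Y2.50 E2.0560
G1 X-11.50 Y-3.50 E2.2174

At z = 5.75 mm: the cube is present — its section is the full 7×13 rectangle; the r=12 cylinder at (0.5, -3.5) contributes a regular 12-gon of circumradius 12; Combining (union): the regions partially overlap (shared area 53.71 mm²), so overlapping operands fuse into one piece — 1 connected region. The outline is a single polygon with 14 vertices. Extrusion per mm of travel: 0.25 × 0.25 / (π × 0.875²) = 0.025984. Accumulating E over each segment gives final E = 2.2174.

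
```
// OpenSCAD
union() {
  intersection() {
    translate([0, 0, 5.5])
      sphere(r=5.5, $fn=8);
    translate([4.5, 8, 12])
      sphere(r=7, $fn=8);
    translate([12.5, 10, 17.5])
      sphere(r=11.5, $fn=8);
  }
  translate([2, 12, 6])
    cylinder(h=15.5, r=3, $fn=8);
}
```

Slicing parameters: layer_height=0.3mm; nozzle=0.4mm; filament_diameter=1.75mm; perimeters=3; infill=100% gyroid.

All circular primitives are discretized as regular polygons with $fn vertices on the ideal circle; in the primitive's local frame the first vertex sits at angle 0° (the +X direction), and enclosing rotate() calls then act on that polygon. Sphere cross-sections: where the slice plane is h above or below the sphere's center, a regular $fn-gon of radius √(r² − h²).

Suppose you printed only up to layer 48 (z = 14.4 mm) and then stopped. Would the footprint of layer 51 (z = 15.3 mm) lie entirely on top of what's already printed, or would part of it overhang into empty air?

entirely on top

Compare the two slices. At z = 14.4: the sphere is not intersected at this z (|z−center|=8.900 > r=5.5); the r=7 sphere at (4.5, 8) contributes a regular 8-gon of circumradius √(7²−2.4²) = 6.576 (area = (8/2)·6.576²·sin(360°/8) = 122.30 mm²); the r=11.5 sphere at (12.5, 10) slices to a regular 8-gon of circumradius 11.074 (√(r²−h²) with h=3.1 from center) (area = (8/2)·11.074²·sin(360°/8) = 346.88 mm²); Taking the intersection: at least one operand is absent at this height, so nothing remains; the r=3 cylinder at (2, 12) gives a regular 8-gon of circumradius 3 (constant along its height) (area = (8/2)·3.000²·sin(360°/8) = 25.46 mm²); Taking the union: only the r=3 cylinder at (2, 12) is present, so the union is just that shape — area = 25.46 mm². At z = 15.3: the sphere is not intersected at this z (|z−center|=9.800 > r=5.5); the sphere at (4.5, 8): section is a regular 8-gon, circumradius = √(r²−h²) = √(7²−3.3²) = 6.173 (area = (8/2)·6.173²·sin(360°/8) = 107.79 mm²); the r=11.5 sphere at (12.5, 10) contributes a regular 8-gon of circumradius √(11.5²−2.2²) = 11.288 (area = (8/2)·11.288²·sin(360°/8) = 360.37 mm²); After intersecting: at least one operand is absent at this height, so nothing remains; the r=3 cylinder at (2, 12) contributes a regular 8-gon of circumradius 3 (area = (8/2)·3.000²·sin(360°/8) = 25.46 mm²); Combining (union): only the r=3 cylinder at (2, 12) is present, so the union is just that shape — area = 25.46 mm². Checking containment: the cross-section at z = 15.3 is a subset of the cross-section at z = 14.4.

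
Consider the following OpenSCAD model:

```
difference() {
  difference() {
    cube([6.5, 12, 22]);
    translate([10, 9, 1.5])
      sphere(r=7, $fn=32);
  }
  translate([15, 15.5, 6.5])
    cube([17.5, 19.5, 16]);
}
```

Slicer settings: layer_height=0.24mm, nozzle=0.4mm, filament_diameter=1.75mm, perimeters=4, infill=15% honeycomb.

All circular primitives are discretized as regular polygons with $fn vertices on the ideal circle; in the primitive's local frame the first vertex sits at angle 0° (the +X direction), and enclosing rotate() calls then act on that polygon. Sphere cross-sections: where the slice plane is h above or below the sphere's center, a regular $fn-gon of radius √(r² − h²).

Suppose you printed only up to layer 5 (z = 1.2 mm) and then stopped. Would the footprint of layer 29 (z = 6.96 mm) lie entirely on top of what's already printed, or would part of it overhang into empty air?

Compare the two slices. At z = 1.2: the 6.5×12 cube contributes its full rectangle (area 78.00 mm²); the r=7 sphere at (10, 9) slices to a regular 32-gon of circumradius 6.994 (√(r²−h²) with h=0.3 from center) (area = (32/2)·6.994²·sin(360°/32) = 152.67 mm²); After the difference (first − rest): starting from the 6.5×12 cube (78.00 mm²), the r=7 sphere at (10, 9) partially overlaps it — only the 24.59 mm² overlap (of its 152.67 mm²) is removed, clipping the outline — area = 53.41 mm²; the cube at (15, 15.5) is not intersected at this z (z outside [6.5, 22.5]); After the difference (first − rest): none of the subtracted shapes is present at this height, so the result so far is unchanged — area = 53.41 mm². At z = 6.96: the 6.5×12 cube contributes its full rectangle (area 78.00 mm²); the r=7 sphere at (10, 9) slices to a regular 32-gon of circumradius 4.380 (√(r²−h²) with h=5.46 from center) (area = (32/2)·4.380²·sin(360°/32) = 59.90 mm²); After the difference (first − rest): starting from the 6.5×12 cube (78.00 mm²), the r=7 sphere at (10, 9) partially overlaps it — only the 3.08 mm² overlap (of its 59.90 mm²) is removed, clipping the outline — area = 74.92 mm²; the cube at (15, 15.5) is present — its section is the full 17.5×19.5 rectangle (area 341.25 mm²); After the difference (first − rest): starting from that combined region (74.92 mm²), the 17.5×19.5 cube at (15, 15.5) misses the remaining region (no effect) — area = 74.92 mm². Checking containment: at z = 6.96 the cross-section extends beyond the z = 1.2 cross-section by about 21.51 mm².

part overhangs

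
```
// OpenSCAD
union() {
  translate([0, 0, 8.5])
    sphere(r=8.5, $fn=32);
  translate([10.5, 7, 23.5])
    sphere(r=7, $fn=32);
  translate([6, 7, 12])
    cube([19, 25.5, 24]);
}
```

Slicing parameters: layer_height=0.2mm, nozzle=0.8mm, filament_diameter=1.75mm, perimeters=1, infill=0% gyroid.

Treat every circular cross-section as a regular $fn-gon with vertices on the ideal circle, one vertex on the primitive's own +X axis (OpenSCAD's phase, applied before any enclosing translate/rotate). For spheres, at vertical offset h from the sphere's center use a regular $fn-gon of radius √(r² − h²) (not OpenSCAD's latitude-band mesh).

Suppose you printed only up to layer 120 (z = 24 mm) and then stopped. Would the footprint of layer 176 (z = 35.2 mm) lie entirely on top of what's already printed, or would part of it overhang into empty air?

Compare the two slices. At z = 24: the sphere does not reach this height (|z−center|=15.500 > r=8.5); the r=7 sphere at (10.5, 7) contributes a regular 32-gon of circumradius √(7²−0.5²) = 6.982 (area = (32/2)·6.982²·sin(360°/32) = 152.17 mm²); the cube at (6, 7) is present — its section is the full 19×25.5 rectangle (area 484.50 mm²); Taking the union: the regions partially overlap — summed areas 636.67 mm² minus the doubly-counted overlap 67.01 mm² gives 569.66 mm² — area = 569.66 mm². At z = 35.2: the sphere is not intersected at this z (|z−center|=26.700 > r=8.5); the sphere at (10.5, 7) is absent (|z−center|=11.700 > r=7); the cube at (6, 7) is present — its section is the full 19×25.5 rectangle (area 484.50 mm²); Combining (union): only the 19×25.5 cube at (6, 7) is present, so the union is just that shape — area = 484.50 mm². Checking containment: the cross-section at z = 35.2 is a subset of the cross-section at z = 24.

entirely on top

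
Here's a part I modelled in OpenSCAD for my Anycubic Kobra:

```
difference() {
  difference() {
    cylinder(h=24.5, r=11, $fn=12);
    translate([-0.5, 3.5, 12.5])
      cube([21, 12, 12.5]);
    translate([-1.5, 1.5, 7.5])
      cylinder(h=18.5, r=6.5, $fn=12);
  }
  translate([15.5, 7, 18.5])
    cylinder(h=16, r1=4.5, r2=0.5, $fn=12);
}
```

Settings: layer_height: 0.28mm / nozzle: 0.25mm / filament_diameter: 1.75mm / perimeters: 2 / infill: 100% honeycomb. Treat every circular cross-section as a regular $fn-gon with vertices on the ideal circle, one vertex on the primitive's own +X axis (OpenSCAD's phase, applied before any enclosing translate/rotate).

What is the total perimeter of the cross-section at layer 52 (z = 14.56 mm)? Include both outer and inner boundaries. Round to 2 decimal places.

96.47 mm

At z = 14.56 mm: the r=11 cylinder gives a regular 12-gon of circumradius 11 (constant along its height) (perimeter = 2·12·11.000·sin(180°/12) = 68.33 mm); the cube at (-0.5, 3.5) (footprint 21×12) is included at this height (perimeter 66.00 mm); the r=6.5 cylinder at (-1.5, 1.5) contributes a regular 12-gon of circumradius 6.5 (perimeter = 2·12·6.500·sin(180°/12) = 40.38 mm); Subtracting the remaining from the first: starting from the r=11 cylinder, the 21×12 cube at (-0.5, 3.5) partially overlaps it — only the 57.61 mm² overlap (of its 252.00 mm²) is removed, clipping the outline; the r=6.5 cylinder at (-1.5, 1.5) partially overlaps it — only the 111.89 mm² overlap (of its 126.75 mm²) is removed, clipping the outline — boundary = 96.47 mm; the cone at (15.5, 7) is not intersected at this z (z outside [18.5, 34.5]); Taking the first minus the rest: none of the subtracted shapes is present at this height, so the result so far is unchanged — boundary = 96.47 mm. Overall, the cross-section is a single solid region. Total boundary length (outer) = 96.47 mm.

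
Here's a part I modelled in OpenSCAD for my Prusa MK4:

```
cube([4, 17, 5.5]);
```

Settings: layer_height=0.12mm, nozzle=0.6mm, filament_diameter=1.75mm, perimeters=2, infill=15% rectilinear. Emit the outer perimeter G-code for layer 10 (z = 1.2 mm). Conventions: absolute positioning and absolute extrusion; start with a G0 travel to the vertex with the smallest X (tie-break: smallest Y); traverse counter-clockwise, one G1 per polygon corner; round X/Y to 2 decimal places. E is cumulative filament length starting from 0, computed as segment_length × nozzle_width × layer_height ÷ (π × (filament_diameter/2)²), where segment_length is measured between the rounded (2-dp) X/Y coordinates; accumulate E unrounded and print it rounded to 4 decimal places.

At z = 1.2 mm: the cube is present — its section is the full 4×17 rectangle. The outline is a single polygon with 4 vertices. Extrusion per mm of travel: 0.6 × 0.12 / (π × 0.875²) = 0.029934. Accumulating E over each segment gives final E = 1.2572.

G0 X0.00 Y0.00 Z1.20
G1 X4.00 Y0.00 E0.1197
G1 X4.00 Y17.00 E0.6286
G1 X0.00 Y17.00 E0.7484
G1 X0.00 Y0.00 E1.2572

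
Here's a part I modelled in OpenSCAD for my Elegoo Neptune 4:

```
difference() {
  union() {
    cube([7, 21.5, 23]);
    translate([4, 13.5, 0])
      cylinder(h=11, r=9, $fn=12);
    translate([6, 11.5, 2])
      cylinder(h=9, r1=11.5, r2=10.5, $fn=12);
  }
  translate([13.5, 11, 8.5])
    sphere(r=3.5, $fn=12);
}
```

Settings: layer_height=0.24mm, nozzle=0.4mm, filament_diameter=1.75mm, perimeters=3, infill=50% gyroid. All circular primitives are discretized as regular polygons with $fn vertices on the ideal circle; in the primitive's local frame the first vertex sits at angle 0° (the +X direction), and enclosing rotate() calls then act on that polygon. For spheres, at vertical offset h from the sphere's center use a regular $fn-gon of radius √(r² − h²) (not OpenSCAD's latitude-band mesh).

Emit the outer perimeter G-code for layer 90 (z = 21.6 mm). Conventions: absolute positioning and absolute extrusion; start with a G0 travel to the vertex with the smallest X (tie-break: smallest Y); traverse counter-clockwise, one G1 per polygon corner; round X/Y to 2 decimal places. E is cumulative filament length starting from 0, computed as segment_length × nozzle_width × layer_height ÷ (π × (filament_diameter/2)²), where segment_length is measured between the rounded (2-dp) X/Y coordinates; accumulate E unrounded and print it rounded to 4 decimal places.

At z = 21.6 mm: the 7×21.5 cube contributes its full rectangle; the cylinder at (4, 13.5) is absent (z outside [0, 11]); the cone at (6, 11.5) does not reach this height (z outside [2, 11]); Combining (union): only the 7×21.5 cube is present, so the union is just that shape — 1 connected region; the sphere at (13.5, 11) does not reach this height (|z−center|=13.100 > r=3.5); After the difference (first − rest): none of the subtracted shapes is present at this height, so the result so far is unchanged — 1 connected region. The outline is a single polygon with 4 vertices. Extrusion per mm of travel: 0.4 × 0.24 / (π × 0.875²) = 0.039912. Accumulating E over each segment gives final E = 2.2750.

G0 X0.00 Y0.00 Z21.60
G1 X7.00 Y0.00 E0.2794
G1 X7.00 Y21.50 E1.1375
G1 X0.00 Y21.50 E1.4169
G1 X0.00 Y0.00 E2.2750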